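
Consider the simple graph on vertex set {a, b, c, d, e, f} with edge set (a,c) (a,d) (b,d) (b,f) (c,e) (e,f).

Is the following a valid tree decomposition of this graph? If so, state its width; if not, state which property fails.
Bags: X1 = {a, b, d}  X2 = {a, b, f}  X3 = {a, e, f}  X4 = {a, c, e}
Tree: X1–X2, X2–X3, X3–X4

Yes; width 2.

Vertex coverage: the bags together contain {a, b, c, d, e, f}, the full vertex set. Edge coverage: each edge of G has both endpoints in at least one bag. Running intersection: for every vertex, the bags containing it form a connected subtree. All three properties hold, so this is a valid tree decomposition of width max|bag| − 1 = 2, and hence tw(G) ≤ 2.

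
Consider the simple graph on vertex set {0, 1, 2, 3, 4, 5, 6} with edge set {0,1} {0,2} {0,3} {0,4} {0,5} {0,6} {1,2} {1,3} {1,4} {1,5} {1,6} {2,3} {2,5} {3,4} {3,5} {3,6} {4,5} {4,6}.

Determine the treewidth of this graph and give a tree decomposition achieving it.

Treewidth 4.
Bags: B1 = {0, 1, 3, 4, 5}  B2 = {0, 1, 3, 4, 6}  B3 = {0, 1, 2, 3, 5}
Tree: B1–B2, B1–B3

Each bag holds 5 vertices, so the decomposition has width 4, which upper-bounds the treewidth. Conversely, {0, 1, 2, 3, 5} is a clique of size 5, and the vertices of any clique must share a bag in every tree decomposition; so some bag has ≥ 5 vertices and tw(G) ≥ 4. Combining the bounds, tw(G) = 4.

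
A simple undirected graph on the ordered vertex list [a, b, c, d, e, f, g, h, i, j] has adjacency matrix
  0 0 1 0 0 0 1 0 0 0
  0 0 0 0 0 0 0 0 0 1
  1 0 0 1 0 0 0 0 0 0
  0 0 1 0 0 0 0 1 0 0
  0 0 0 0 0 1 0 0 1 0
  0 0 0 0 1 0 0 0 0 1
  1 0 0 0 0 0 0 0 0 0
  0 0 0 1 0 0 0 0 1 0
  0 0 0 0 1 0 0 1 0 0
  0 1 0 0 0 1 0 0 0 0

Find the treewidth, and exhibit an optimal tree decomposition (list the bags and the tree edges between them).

Treewidth 1.
One such decomposition:
Bags: B1 = {b, j}  B2 = {f, j}  B3 = {e, f}  B4 = {e, i}  B5 = {h, i}  B6 = {d, h}  B7 = {c, d}  B8 = {a, c}  B9 = {a, g}
Tree: B1–B2, B2–B3, B3–B4, B4–B5, B5–B6, B6–B7, B7–B8, B8–B9

Every bag has size at most 2, so the width is 2 − 1 = 1 and tw(G) ≤ 1. Any graph with an edge has treewidth ≥ 1, and G has the edge b–j. The upper and lower bounds meet at 1, so that is the treewidth.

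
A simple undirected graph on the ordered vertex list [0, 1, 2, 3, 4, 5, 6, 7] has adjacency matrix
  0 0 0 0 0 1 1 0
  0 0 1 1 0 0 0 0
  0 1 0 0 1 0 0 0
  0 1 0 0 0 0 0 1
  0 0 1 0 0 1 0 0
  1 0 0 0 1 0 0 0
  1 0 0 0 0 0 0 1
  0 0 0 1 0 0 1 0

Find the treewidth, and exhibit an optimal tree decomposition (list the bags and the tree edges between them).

Treewidth 2.
One such decomposition:
Bags: B1 = {2, 4, 5}  B2 = {0, 2, 5}  B3 = {0, 2, 6}  B4 = {2, 6, 7}  B5 = {2, 3, 7}  B6 = {1, 2, 3}
Tree: B1–B2, B2–B3, B3–B4, B4–B5, B5–B6

Each bag holds 3 vertices, so the decomposition has width 2, which upper-bounds the treewidth. Since 2–4–5–0–6–7–3–1–2 is a cycle in G, G is not acyclic. Forests are exactly the graphs of treewidth ≤ 1, so tw(G) ≥ 2. Hence tw(G) = 2 exactly.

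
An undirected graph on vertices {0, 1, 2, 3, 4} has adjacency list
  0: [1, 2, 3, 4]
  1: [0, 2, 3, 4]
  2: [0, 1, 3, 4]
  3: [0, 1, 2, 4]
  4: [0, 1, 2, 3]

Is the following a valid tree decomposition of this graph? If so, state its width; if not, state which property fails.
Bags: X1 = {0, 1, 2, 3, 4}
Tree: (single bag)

Yes; width 4.

Checking the three conditions: (i) the bags cover all of {0, 1, 2, 3, 4}; (ii) for each edge, some bag contains both endpoints; (iii) the bags containing any fixed vertex form a subtree. All hold, so the decomposition is valid with width 5 − 1 = 4.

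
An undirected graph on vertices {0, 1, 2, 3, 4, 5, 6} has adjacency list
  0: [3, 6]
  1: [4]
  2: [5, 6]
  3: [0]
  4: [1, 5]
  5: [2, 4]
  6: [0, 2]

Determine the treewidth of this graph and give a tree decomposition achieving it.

The largest bag has 2 vertices, giving width 1; this decomposition certifies tw(G) ≤ 1. Since G has at least one edge (e.g. 1–4), it is not an edgeless graph, so tw(G) ≥ 1. Combining the bounds, tw(G) = 1.

Treewidth 1.
One such decomposition:
Bags: B1 = {1, 4}  B2 = {4, 5}  B3 = {2, 5}  B4 = {2, 6}  B5 = {0, 6}  B6 = {0, 3}
Tree: B1–B2, B2–B3, B3–B4, B4–B5, B5–B6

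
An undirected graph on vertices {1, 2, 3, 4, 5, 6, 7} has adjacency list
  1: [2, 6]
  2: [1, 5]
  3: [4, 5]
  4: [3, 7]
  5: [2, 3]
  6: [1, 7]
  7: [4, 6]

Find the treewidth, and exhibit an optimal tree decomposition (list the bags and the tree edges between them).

The largest bag has 3 vertices, giving width 2; this decomposition certifies tw(G) ≤ 2. For the lower bound, G contains the cycle 3–4–7–6–1–2–5–3, so G is not a forest; only forests have treewidth ≤ 1, hence tw(G) ≥ 2. Hence tw(G) = 2 exactly.

Treewidth 2.
One such decomposition:
Bags: B1 = {3, 4, 7}  B2 = {3, 6, 7}  B3 = {1, 3, 6}  B4 = {1, 2, 3}  B5 = {2, 3, 5}
Tree: B1–B2, B2–B3, B3–B4, B4–B5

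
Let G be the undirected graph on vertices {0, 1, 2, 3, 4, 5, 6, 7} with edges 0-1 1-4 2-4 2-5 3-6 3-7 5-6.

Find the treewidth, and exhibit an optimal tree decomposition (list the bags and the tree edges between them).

Every bag has size at most 2, so the width is 2 − 1 = 1 and tw(G) ≤ 1. Since G has at least one edge (e.g. 0–1), it is not an edgeless graph, so tw(G) ≥ 1. Hence tw(G) = 1 exactly.

Treewidth 1.
One optimal decomposition is:
Bags: B1 = {0, 1}  B2 = {1, 4}  B3 = {2, 4}  B4 = {2, 5}  B5 = {5, 6}  B6 = {3, 6}  B7 = {3, 7}
Tree: B1–B2, B2–B3, B3–B4, B4–B5, B5–B6, B6–B7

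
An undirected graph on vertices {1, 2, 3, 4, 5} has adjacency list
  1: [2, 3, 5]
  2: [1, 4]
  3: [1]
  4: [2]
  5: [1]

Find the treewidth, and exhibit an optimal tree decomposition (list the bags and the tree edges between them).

The largest bag has 2 vertices, giving width 1; this decomposition certifies tw(G) ≤ 1. Any graph with an edge has treewidth ≥ 1, and G has the edge 1–2. Therefore the treewidth is 1.

Treewidth 1.
Bags: B1 = {1, 2}  B2 = {2, 4}  B3 = {1, 3}  B4 = {1, 5}
Tree: B1–B2, B1–B3, B3–B4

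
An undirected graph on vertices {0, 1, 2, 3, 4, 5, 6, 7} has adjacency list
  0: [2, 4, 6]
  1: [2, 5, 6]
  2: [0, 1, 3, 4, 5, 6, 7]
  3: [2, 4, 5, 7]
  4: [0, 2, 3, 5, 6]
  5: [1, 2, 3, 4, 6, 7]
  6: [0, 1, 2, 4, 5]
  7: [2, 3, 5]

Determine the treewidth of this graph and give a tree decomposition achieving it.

Treewidth 3.
Bags: B1 = {2, 3, 4, 5}  B2 = {2, 3, 5, 7}  B3 = {2, 4, 5, 6}  B4 = {1, 2, 5, 6}  B5 = {0, 2, 4, 6}
Tree: B1–B2, B1–B3, B3–B4, B3–B5

The largest bag has 4 vertices, giving width 3; this decomposition certifies tw(G) ≤ 3. Conversely, {0, 2, 4, 6} is a clique of size 4, and the vertices of any clique must share a bag in every tree decomposition; so some bag has ≥ 4 vertices and tw(G) ≥ 3. Hence tw(G) = 3 exactly.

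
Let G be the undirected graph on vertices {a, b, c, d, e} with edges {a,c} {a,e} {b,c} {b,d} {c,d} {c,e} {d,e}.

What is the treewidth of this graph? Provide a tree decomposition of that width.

Every bag has size at most 3, so the width is 3 − 1 = 2 and tw(G) ≤ 2. On the other hand G contains the 3-clique {c, d, e}. A clique must lie in a single bag of any decomposition, so no decomposition can have width below 2. Therefore the treewidth is 2.

Treewidth 2.
Bags: B1 = {b, c, d}  B2 = {c, d, e}  B3 = {a, c, e}
Tree: B1–B2, B2–B3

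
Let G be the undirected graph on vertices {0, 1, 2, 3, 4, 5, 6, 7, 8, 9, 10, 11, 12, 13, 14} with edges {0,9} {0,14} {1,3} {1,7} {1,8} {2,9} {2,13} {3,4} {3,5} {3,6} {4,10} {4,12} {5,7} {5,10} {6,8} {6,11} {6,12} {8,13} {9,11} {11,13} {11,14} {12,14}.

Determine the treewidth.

A width-3 tree decomposition is:
Bags: B1 = {1, 5, 7, 10}  B2 = {1, 3, 5, 10}  B3 = {1, 3, 4, 10}  B4 = {1, 3, 4, 8}  B5 = {3, 4, 6, 8}  B6 = {4, 6, 8, 12}  B7 = {6, 8, 12, 13}  B8 = {6, 11, 12, 13}  B9 = {11, 12, 13, 14}  B10 = {2, 11, 13, 14}  B11 = {2, 9, 11, 14}  B12 = {0, 2, 9, 14}
Tree: B1–B2, B2–B3, B3–B4, B4–B5, B5–B6, B6–B7, B7–B8, B8–B9, B9–B10, B10–B11, B11–B12
Each bag holds 4 vertices, so the decomposition has width 3, which upper-bounds the treewidth. For the lower bound: the 4 vertex sets {5,7,10}, {1}, {3}, {4,6,8,12} are disjoint, each induces a connected subgraph, and every pair is joined by at least one edge of G. Contracting each set to a single vertex therefore yields K_{4} as a minor, and since treewidth is minor-monotone, tw(G) ≥ tw(K_{4}) = 3. Combining the bounds, tw(G) = 3.

3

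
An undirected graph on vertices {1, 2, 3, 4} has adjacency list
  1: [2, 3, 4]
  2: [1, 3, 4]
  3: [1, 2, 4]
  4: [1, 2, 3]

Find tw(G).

A width-3 tree decomposition is:
Bags: B1 = {1, 2, 3, 4}
Tree: (single bag)
With just one bag of size 4, the width is 4 − 1 = 3, so tw(G) ≤ 3. Conversely, {1, 2, 3, 4} is a clique of size 4, and the vertices of any clique must share a bag in every tree decomposition; so some bag has ≥ 4 vertices and tw(G) ≥ 3. The upper and lower bounds meet at 3, so that is the treewidth.

3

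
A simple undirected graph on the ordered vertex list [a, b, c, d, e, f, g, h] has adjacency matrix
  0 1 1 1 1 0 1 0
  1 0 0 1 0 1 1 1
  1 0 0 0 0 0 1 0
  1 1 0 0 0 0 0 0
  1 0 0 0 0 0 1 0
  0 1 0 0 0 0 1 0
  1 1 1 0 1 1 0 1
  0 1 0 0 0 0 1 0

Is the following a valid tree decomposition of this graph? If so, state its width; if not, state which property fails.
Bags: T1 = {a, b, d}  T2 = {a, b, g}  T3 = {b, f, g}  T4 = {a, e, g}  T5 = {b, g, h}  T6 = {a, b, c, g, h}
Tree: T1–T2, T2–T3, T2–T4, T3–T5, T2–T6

No — bags containing vertex h are not connected in the tree.

A tree decomposition must satisfy three properties: every vertex lies in some bag; for every edge, both endpoints lie together in some bag; and for every vertex, the bags containing it form a connected subtree. Here bags containing vertex h are not connected in the tree, so the decomposition is invalid.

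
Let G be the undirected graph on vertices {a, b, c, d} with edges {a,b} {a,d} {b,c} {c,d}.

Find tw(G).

A width-2 tree decomposition is:
Bags: B1 = {a, b, c}  B2 = {a, c, d}
Tree: B1–B2
Each bag holds 3 vertices, so the decomposition has width 2, which upper-bounds the treewidth. Since c–b–a–d–c is a cycle in G, G is not acyclic. Forests are exactly the graphs of treewidth ≤ 1, so tw(G) ≥ 2. Combining the bounds, tw(G) = 2.

2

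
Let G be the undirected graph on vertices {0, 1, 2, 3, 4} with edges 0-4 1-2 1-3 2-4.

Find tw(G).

1

A width-1 tree decomposition is:
Bags: B1 = {0, 4}  B2 = {2, 4}  B3 = {1, 2}  B4 = {1, 3}
Tree: B1–B2, B2–B3, B3–B4
The largest bag has 2 vertices, giving width 1; this decomposition certifies tw(G) ≤ 1. G has an edge, so its treewidth is at least 1. Combining the bounds, tw(G) = 1.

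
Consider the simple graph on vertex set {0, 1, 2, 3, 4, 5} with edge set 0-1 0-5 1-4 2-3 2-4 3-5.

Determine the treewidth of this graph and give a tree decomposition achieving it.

Every bag has size at most 3, so the width is 3 − 1 = 2 and tw(G) ≤ 2. The edges 2–4–1–0–5–3–2 form a cycle, so G is not a tree and its treewidth is at least 2. Hence tw(G) = 2 exactly.

Treewidth 2.
One optimal decomposition is:
Bags: B1 = {1, 2, 4}  B2 = {0, 1, 2}  B3 = {0, 2, 5}  B4 = {2, 3, 5}
Tree: B1–B2, B2–B3, B3–B4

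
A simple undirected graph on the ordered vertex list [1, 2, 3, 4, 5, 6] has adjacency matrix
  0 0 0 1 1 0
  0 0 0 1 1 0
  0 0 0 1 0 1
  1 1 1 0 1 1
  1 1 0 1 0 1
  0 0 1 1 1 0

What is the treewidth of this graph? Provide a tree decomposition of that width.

Treewidth 2.
One such decomposition:
Bags: B1 = {2, 4, 5}  B2 = {4, 5, 6}  B3 = {3, 4, 6}  B4 = {1, 4, 5}
Tree: B1–B2, B2–B3, B1–B4

Every bag has size at most 3, so the width is 3 − 1 = 2 and tw(G) ≤ 2. For the lower bound, the 3 vertices {3, 4, 6} are pairwise adjacent, and any tree decomposition puts a clique entirely inside one bag — forcing width ≥ 2. Therefore the treewidth is 2.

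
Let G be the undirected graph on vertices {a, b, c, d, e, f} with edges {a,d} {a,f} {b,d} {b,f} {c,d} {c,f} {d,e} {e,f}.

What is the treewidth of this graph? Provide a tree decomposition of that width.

Every bag has size at most 3, so the width is 3 − 1 = 2 and tw(G) ≤ 2. For the lower bound, G contains the cycle c–d–b–f–c, so G is not a forest; only forests have treewidth ≤ 1, hence tw(G) ≥ 2. The upper and lower bounds meet at 2, so that is the treewidth.

Treewidth 2.
Bags: B1 = {c, d, f}  B2 = {b, d, f}  B3 = {d, e, f}  B4 = {a, d, f}
Tree: B1–B2, B2–B3, B3–B4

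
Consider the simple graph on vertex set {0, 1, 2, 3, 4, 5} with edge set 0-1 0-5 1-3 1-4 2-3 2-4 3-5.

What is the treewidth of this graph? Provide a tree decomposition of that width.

The largest bag has 3 vertices, giving width 2; this decomposition certifies tw(G) ≤ 2. For the lower bound, G contains the cycle 5–0–1–3–5, so G is not a forest; only forests have treewidth ≤ 1, hence tw(G) ≥ 2. The upper and lower bounds meet at 2, so that is the treewidth.

Treewidth 2.
One optimal decomposition is:
Bags: B1 = {0, 3, 5}  B2 = {0, 1, 3}  B3 = {1, 2, 3}  B4 = {1, 2, 4}
Tree: B1–B2, B2–B3, B3–B4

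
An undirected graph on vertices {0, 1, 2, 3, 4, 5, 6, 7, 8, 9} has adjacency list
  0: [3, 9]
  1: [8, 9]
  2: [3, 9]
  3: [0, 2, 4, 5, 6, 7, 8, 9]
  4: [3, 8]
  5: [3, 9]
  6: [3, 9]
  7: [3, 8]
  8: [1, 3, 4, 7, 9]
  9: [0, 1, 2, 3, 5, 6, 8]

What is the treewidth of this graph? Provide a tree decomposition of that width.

The largest bag has 3 vertices, giving width 2; this decomposition certifies tw(G) ≤ 2. On the other hand G contains the 3-clique {1, 8, 9}. A clique must lie in a single bag of any decomposition, so no decomposition can have width below 2. Hence tw(G) = 2 exactly.

Treewidth 2.
One such decomposition:
Bags: B1 = {3, 8, 9}  B2 = {2, 3, 9}  B3 = {3, 6, 9}  B4 = {0, 3, 9}  B5 = {3, 4, 8}  B6 = {1, 8, 9}  B7 = {3, 5, 9}  B8 = {3, 7, 8}
Tree: B1–B2, B1–B3, B3–B4, B1–B5, B1–B6, B1–B7, B1–B8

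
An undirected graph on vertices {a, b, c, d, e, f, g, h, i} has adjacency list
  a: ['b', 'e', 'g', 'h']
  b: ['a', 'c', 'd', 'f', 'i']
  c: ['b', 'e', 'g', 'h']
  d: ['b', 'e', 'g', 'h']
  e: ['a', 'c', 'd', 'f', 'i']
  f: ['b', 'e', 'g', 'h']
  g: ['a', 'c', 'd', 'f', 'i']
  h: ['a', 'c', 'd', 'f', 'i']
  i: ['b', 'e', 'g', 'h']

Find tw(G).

4

A width-4 tree decomposition is:
Bags: B1 = {b, e, f, g, h}  B2 = {a, b, e, g, h}  B3 = {b, e, g, h, i}  B4 = {b, d, e, g, h}  B5 = {b, c, e, g, h}
Tree: B1–B2, B2–B3, B3–B4, B4–B5
Each bag holds 5 vertices, so the decomposition has width 4, which upper-bounds the treewidth. For the lower bound: the 5 vertex sets {b,f}, {a,h}, {e,i}, {g}, {d} are disjoint, each induces a connected subgraph, and every pair is joined by at least one edge of G. Contracting each set to a single vertex therefore yields K_{5} as a minor, and since treewidth is minor-monotone, tw(G) ≥ tw(K_{5}) = 4. Hence tw(G) = 4 exactly.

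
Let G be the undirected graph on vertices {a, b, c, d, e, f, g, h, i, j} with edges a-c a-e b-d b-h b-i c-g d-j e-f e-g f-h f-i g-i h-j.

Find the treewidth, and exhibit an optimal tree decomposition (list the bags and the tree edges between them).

Each bag holds 3 vertices, so the decomposition has width 2, which upper-bounds the treewidth. For the lower bound, G contains the cycle c–a–e–g–c, so G is not a forest; only forests have treewidth ≤ 1, hence tw(G) ≥ 2. Combining the bounds, tw(G) = 2.

Treewidth 2.
One optimal decomposition is:
Bags: B1 = {a, c, g}  B2 = {a, e, g}  B3 = {e, g, i}  B4 = {e, f, i}  B5 = {b, f, i}  B6 = {b, f, h}  B7 = {b, d, h}  B8 = {d, h, j}
Tree: B1–B2, B2–B3, B3–B4, B4–B5, B5–B6, B6–B7, B7–B8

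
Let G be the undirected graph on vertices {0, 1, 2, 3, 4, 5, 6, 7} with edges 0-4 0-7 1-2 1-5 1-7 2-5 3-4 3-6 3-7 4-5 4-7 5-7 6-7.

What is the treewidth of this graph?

A width-2 tree decomposition is:
Bags: B1 = {4, 5, 7}  B2 = {1, 5, 7}  B3 = {3, 4, 7}  B4 = {1, 2, 5}  B5 = {3, 6, 7}  B6 = {0, 4, 7}
Tree: B1–B2, B1–B3, B2–B4, B3–B5, B3–B6
The largest bag has 3 vertices, giving width 2; this decomposition certifies tw(G) ≤ 2. On the other hand G contains the 3-clique {1, 2, 5}. A clique must lie in a single bag of any decomposition, so no decomposition can have width below 2. Combining the bounds, tw(G) = 2.

2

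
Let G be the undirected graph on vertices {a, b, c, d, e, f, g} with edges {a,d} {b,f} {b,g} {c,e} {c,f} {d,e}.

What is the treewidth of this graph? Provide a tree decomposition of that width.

Every bag has size at most 2, so the width is 2 − 1 = 1 and tw(G) ≤ 1. Any graph with an edge has treewidth ≥ 1, and G has the edge a–d. The upper and lower bounds meet at 1, so that is the treewidth.

Treewidth 1.
One optimal decomposition is:
Bags: B1 = {a, d}  B2 = {d, e}  B3 = {c, e}  B4 = {c, f}  B5 = {b, f}  B6 = {b, g}
Tree: B1–B2, B2–B3, B3–B4, B4–B5, B5–B6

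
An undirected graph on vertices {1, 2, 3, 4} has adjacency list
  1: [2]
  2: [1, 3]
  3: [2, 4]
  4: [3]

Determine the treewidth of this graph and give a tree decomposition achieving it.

The largest bag has 2 vertices, giving width 1; this decomposition certifies tw(G) ≤ 1. Any graph with an edge has treewidth ≥ 1, and G has the edge 2–1. The upper and lower bounds meet at 1, so that is the treewidth.

Treewidth 1.
One optimal decomposition is:
Bags: B1 = {1, 2}  B2 = {2, 3}  B3 = {3, 4}
Tree: B1–B2, B2–B3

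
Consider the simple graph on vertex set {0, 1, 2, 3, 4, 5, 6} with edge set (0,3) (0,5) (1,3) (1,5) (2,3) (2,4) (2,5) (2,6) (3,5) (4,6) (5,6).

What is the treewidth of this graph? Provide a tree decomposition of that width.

Treewidth 2.
Bags: B1 = {2, 3, 5}  B2 = {2, 5, 6}  B3 = {1, 3, 5}  B4 = {0, 3, 5}  B5 = {2, 4, 6}
Tree: B1–B2, B1–B3, B1–B4, B2–B5

The largest bag has 3 vertices, giving width 2; this decomposition certifies tw(G) ≤ 2. For the lower bound, the 3 vertices {2, 4, 6} are pairwise adjacent, and any tree decomposition puts a clique entirely inside one bag — forcing width ≥ 2. The upper and lower bounds meet at 2, so that is the treewidth.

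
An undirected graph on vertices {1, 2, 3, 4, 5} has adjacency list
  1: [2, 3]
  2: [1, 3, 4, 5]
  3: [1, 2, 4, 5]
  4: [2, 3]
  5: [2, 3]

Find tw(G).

2

A width-2 tree decomposition is:
Bags: B1 = {2, 3, 5}  B2 = {1, 2, 3}  B3 = {2, 3, 4}
Tree: B1–B2, B1–B3
Each bag holds 3 vertices, so the decomposition has width 2, which upper-bounds the treewidth. On the other hand G contains the 3-clique {1, 2, 3}. A clique must lie in a single bag of any decomposition, so no decomposition can have width below 2. Hence tw(G) = 2 exactly.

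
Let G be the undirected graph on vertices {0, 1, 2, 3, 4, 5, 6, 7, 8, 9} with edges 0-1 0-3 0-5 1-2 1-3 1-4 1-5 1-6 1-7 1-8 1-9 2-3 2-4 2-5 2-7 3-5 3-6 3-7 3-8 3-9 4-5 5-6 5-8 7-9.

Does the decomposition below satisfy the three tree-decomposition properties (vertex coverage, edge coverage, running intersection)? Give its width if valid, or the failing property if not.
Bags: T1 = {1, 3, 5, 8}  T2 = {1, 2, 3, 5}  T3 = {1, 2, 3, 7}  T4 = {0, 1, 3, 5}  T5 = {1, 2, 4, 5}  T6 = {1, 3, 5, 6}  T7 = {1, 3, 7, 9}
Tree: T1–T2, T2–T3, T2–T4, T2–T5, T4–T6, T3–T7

Vertex coverage: the bags together contain {0, 1, 2, 3, 4, 5, 6, 7, 8, 9}, the full vertex set. Edge coverage: each edge of G has both endpoints in at least one bag. Running intersection: for every vertex, the bags containing it form a connected subtree. All three properties hold, so this is a valid tree decomposition of width max|bag| − 1 = 3, and hence tw(G) ≤ 3.

Yes; width 3.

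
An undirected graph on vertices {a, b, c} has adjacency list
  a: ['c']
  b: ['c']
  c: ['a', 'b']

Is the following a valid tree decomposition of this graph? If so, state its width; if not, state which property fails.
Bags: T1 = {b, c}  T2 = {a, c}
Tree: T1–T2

Yes; width 1.

Vertex coverage: the bags together contain {a, b, c}, the full vertex set. Edge coverage: each edge of G has both endpoints in at least one bag. Running intersection: for every vertex, the bags containing it form a connected subtree. All three properties hold, so this is a valid tree decomposition of width max|bag| − 1 = 1, and hence tw(G) ≤ 1.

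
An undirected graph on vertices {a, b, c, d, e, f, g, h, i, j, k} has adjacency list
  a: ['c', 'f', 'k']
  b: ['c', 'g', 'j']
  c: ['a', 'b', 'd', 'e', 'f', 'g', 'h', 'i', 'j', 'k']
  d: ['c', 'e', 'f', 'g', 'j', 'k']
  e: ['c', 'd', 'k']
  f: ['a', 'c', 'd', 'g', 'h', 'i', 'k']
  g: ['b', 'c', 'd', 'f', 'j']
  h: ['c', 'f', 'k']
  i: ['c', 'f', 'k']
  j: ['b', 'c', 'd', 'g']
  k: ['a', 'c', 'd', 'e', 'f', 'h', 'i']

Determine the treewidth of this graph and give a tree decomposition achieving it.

Treewidth 3.
Bags: B1 = {c, d, f, g}  B2 = {c, d, g, j}  B3 = {c, d, f, k}  B4 = {c, f, h, k}  B5 = {c, f, i, k}  B6 = {c, d, e, k}  B7 = {b, c, g, j}  B8 = {a, c, f, k}
Tree: B1–B2, B1–B3, B3–B4, B4–B5, B3–B6, B2–B7, B5–B8

Each bag holds 4 vertices, so the decomposition has width 3, which upper-bounds the treewidth. On the other hand G contains the 4-clique {c, d, g, j}. A clique must lie in a single bag of any decomposition, so no decomposition can have width below 3. The upper and lower bounds meet at 3, so that is the treewidth.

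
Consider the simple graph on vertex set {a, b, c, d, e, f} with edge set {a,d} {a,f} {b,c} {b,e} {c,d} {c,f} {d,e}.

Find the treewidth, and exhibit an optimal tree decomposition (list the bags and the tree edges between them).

Treewidth 2.
Bags: B1 = {a, c, f}  B2 = {a, c, d}  B3 = {b, c, d}  B4 = {b, d, e}
Tree: B1–B2, B2–B3, B3–B4

Each bag holds 3 vertices, so the decomposition has width 2, which upper-bounds the treewidth. Since f–a–d–c–f is a cycle in G, G is not acyclic. Forests are exactly the graphs of treewidth ≤ 1, so tw(G) ≥ 2. Therefore the treewidth is 2.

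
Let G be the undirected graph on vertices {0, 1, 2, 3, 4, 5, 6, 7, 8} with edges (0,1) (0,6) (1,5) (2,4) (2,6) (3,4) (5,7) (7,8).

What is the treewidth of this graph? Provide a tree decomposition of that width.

Each bag holds 2 vertices, so the decomposition has width 1, which upper-bounds the treewidth. G has an edge, so its treewidth is at least 1. Therefore the treewidth is 1.

Treewidth 1.
One optimal decomposition is:
Bags: B1 = {7, 8}  B2 = {5, 7}  B3 = {1, 5}  B4 = {0, 1}  B5 = {0, 6}  B6 = {2, 6}  B7 = {2, 4}  B8 = {3, 4}
Tree: B1–B2, B2–B3, B3–B4, B4–B5, B5–B6, B6–B7, B7–B8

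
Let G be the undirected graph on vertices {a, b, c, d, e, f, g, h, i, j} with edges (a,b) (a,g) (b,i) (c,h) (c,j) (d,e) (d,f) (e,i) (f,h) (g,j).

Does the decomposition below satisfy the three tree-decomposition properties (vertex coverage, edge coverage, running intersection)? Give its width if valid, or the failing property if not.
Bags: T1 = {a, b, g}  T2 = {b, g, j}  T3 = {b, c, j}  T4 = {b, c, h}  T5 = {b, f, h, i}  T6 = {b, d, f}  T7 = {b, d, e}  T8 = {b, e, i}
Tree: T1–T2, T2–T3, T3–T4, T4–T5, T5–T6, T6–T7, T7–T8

No — bags containing vertex i are not connected in the tree.

A tree decomposition must satisfy three properties: every vertex lies in some bag; for every edge, both endpoints lie together in some bag; and for every vertex, the bags containing it form a connected subtree. Here bags containing vertex i are not connected in the tree, so the decomposition is invalid.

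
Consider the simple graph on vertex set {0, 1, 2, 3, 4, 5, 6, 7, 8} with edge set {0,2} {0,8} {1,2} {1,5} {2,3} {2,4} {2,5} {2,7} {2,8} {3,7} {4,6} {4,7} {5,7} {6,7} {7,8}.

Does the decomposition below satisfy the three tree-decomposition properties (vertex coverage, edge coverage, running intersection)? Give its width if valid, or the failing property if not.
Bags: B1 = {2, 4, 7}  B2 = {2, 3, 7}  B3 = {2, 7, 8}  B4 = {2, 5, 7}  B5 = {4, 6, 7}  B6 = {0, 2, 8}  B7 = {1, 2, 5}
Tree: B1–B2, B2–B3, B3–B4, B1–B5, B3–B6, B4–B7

Checking the three conditions: (i) the bags cover all of {0, 1, 2, 3, 4, 5, 6, 7, 8}; (ii) for each edge, some bag contains both endpoints; (iii) the bags containing any fixed vertex form a subtree. All hold, so the decomposition is valid with width 3 − 1 = 2.

Yes; width 2.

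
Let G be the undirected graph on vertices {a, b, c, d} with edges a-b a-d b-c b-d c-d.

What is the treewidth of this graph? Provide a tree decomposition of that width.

Treewidth 2.
One such decomposition:
Bags: B1 = {b, c, d}  B2 = {a, b, d}
Tree: B1–B2

Each bag holds 3 vertices, so the decomposition has width 2, which upper-bounds the treewidth. On the other hand G contains the 3-clique {b, c, d}. A clique must lie in a single bag of any decomposition, so no decomposition can have width below 2. Hence tw(G) = 2 exactly.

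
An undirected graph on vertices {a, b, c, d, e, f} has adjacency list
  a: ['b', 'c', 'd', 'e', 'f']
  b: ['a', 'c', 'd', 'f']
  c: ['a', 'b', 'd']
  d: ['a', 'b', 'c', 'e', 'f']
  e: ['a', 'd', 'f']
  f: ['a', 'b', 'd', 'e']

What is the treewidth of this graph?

3

A width-3 tree decomposition is:
Bags: B1 = {a, d, e, f}  B2 = {a, b, d, f}  B3 = {a, b, c, d}
Tree: B1–B2, B2–B3
The largest bag has 4 vertices, giving width 3; this decomposition certifies tw(G) ≤ 3. For the lower bound, the 4 vertices {a, b, c, d} are pairwise adjacent, and any tree decomposition puts a clique entirely inside one bag — forcing width ≥ 3. Hence tw(G) = 3 exactly.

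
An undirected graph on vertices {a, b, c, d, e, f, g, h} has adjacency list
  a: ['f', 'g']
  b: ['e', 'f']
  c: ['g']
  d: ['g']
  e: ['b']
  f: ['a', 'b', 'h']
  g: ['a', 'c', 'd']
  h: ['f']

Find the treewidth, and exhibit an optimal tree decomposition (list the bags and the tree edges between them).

Each bag holds 2 vertices, so the decomposition has width 1, which upper-bounds the treewidth. G has an edge, so its treewidth is at least 1. Therefore the treewidth is 1.

Treewidth 1.
One optimal decomposition is:
Bags: B1 = {d, g}  B2 = {a, g}  B3 = {c, g}  B4 = {a, f}  B5 = {b, f}  B6 = {f, h}  B7 = {b, e}
Tree: B1–B2, B1–B3, B2–B4, B4–B5, B4–B6, B5–B7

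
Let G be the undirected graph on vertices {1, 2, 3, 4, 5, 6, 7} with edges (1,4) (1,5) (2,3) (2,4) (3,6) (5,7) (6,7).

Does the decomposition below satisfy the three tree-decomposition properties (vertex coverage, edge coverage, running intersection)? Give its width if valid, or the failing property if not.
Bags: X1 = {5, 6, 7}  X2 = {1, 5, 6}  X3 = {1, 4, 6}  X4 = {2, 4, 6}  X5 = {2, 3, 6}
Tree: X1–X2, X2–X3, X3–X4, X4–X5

Every vertex of G appears in some bag (union = {1, 2, 3, 4, 5, 6, 7}); every edge is covered by a bag; and for each vertex v the set of bags containing v is connected in the bag tree. The decomposition is therefore valid. The largest bag has 3 vertices, so the width is 2.

Yes; width 2.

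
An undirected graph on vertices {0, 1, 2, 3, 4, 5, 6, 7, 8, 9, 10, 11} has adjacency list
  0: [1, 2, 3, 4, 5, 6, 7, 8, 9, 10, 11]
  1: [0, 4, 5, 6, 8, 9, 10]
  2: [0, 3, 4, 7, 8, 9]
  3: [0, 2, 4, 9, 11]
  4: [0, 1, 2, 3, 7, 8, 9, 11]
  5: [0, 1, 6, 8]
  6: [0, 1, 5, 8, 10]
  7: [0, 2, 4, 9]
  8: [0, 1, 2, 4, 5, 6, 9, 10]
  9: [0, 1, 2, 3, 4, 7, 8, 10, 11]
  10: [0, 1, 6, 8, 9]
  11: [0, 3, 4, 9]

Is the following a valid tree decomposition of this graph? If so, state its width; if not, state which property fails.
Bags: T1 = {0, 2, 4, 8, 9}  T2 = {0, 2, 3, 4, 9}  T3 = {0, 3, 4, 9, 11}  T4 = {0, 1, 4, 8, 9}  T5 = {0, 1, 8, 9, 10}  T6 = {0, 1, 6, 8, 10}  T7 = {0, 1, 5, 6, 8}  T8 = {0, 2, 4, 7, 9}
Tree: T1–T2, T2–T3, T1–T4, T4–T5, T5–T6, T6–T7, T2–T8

Checking the three conditions: (i) the bags cover all of {0, 1, 2, 3, 4, 5, 6, 7, 8, 9, 10, 11}; (ii) for each edge, some bag contains both endpoints; (iii) the bags containing any fixed vertex form a subtree. All hold, so the decomposition is valid with width 5 − 1 = 4.

Yes; width 4.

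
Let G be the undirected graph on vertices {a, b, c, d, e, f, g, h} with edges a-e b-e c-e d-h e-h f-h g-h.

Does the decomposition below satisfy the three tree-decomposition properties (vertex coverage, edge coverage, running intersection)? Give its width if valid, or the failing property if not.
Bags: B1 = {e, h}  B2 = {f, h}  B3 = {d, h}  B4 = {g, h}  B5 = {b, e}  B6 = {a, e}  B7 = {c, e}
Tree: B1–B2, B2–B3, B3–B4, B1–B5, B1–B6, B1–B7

Yes; width 1.

Every vertex of G appears in some bag (union = {a, b, c, d, e, f, g, h}); every edge is covered by a bag; and for each vertex v the set of bags containing v is connected in the bag tree. The decomposition is therefore valid. The largest bag has 2 vertices, so the width is 1.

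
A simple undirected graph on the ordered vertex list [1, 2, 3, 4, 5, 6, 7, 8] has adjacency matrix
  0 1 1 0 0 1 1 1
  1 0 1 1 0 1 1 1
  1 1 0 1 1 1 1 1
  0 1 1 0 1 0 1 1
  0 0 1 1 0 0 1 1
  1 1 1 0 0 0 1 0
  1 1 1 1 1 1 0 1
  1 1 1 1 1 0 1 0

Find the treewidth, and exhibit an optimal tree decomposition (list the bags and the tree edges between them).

Treewidth 4.
One such decomposition:
Bags: B1 = {2, 3, 4, 7, 8}  B2 = {1, 2, 3, 7, 8}  B3 = {1, 2, 3, 6, 7}  B4 = {3, 4, 5, 7, 8}
Tree: B1–B2, B2–B3, B1–B4

The largest bag has 5 vertices, giving width 4; this decomposition certifies tw(G) ≤ 4. For the lower bound, the 5 vertices {1, 2, 3, 7, 8} are pairwise adjacent, and any tree decomposition puts a clique entirely inside one bag — forcing width ≥ 4. The upper and lower bounds meet at 4, so that is the treewidth.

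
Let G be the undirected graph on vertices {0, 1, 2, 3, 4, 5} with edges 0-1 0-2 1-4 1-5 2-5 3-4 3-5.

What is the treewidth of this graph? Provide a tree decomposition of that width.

Every bag has size at most 3, so the width is 3 − 1 = 2 and tw(G) ≤ 2. The edges 2–0–1–5–2 form a cycle, so G is not a tree and its treewidth is at least 2. The upper and lower bounds meet at 2, so that is the treewidth.

Treewidth 2.
One optimal decomposition is:
Bags: B1 = {0, 2, 5}  B2 = {0, 1, 5}  B3 = {1, 3, 5}  B4 = {1, 3, 4}
Tree: B1–B2, B2–B3, B3–B4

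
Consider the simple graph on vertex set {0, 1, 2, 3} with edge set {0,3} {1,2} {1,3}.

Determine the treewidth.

1

A width-1 tree decomposition is:
Bags: B1 = {1, 2}  B2 = {1, 3}  B3 = {0, 3}
Tree: B1–B2, B2–B3
Each bag holds 2 vertices, so the decomposition has width 1, which upper-bounds the treewidth. Since G has at least one edge (e.g. 2–1), it is not an edgeless graph, so tw(G) ≥ 1. Hence tw(G) = 1 exactly.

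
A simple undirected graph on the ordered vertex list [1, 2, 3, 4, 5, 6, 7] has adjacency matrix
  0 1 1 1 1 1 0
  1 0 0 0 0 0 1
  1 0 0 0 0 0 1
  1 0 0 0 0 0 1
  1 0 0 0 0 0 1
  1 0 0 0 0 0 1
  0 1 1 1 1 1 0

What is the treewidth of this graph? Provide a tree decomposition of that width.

Treewidth 2.
One such decomposition:
Bags: B1 = {1, 4, 7}  B2 = {1, 5, 7}  B3 = {1, 6, 7}  B4 = {1, 3, 7}  B5 = {1, 2, 7}
Tree: B1–B2, B2–B3, B3–B4, B4–B5

Every bag has size at most 3, so the width is 3 − 1 = 2 and tw(G) ≤ 2. Since 7–4–1–5–7 is a cycle in G, G is not acyclic. Forests are exactly the graphs of treewidth ≤ 1, so tw(G) ≥ 2. The upper and lower bounds meet at 2, so that is the treewidth.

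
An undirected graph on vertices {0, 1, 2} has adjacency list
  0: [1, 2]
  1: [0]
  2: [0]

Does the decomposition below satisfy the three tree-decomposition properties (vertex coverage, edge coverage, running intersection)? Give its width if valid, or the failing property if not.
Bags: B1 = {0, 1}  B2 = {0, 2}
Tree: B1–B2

Yes; width 1.

Every vertex of G appears in some bag (union = {0, 1, 2}); every edge is covered by a bag; and for each vertex v the set of bags containing v is connected in the bag tree. The decomposition is therefore valid. The largest bag has 2 vertices, so the width is 1.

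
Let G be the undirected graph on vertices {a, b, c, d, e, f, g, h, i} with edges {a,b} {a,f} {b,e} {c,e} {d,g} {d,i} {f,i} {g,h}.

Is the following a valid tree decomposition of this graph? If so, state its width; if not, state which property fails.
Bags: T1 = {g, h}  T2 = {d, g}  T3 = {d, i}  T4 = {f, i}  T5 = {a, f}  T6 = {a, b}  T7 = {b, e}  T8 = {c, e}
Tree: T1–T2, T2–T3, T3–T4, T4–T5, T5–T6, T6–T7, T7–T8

Yes; width 1.

Every vertex of G appears in some bag (union = {a, b, c, d, e, f, g, h, i}); every edge is covered by a bag; and for each vertex v the set of bags containing v is connected in the bag tree. The decomposition is therefore valid. The largest bag has 2 vertices, so the width is 1.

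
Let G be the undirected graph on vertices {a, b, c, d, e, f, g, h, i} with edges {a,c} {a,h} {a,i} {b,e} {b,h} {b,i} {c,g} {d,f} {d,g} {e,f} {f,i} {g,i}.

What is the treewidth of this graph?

3

A width-3 tree decomposition is:
Bags: B1 = {a, c, g, h}  B2 = {a, g, h, i}  B3 = {b, g, h, i}  B4 = {b, d, g, i}  B5 = {b, d, f, i}  B6 = {b, d, e, f}
Tree: B1–B2, B2–B3, B3–B4, B4–B5, B5–B6
Every bag has size at most 4, so the width is 4 − 1 = 3 and tw(G) ≤ 3. For the lower bound: the 4 vertex sets {a,c,h}, {g}, {i}, {b,d,e,f} are disjoint, each induces a connected subgraph, and every pair is joined by at least one edge of G. Contracting each set to a single vertex therefore yields K_{4} as a minor, and since treewidth is minor-monotone, tw(G) ≥ tw(K_{4}) = 3. Hence tw(G) = 3 exactly.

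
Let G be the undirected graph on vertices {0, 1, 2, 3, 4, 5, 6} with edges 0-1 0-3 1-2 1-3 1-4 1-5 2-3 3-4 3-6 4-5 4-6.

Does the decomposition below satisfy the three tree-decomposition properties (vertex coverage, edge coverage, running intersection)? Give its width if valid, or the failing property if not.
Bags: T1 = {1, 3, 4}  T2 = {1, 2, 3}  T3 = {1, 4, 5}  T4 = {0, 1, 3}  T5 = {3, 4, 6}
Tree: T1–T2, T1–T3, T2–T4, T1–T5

Yes; width 2.

Checking the three conditions: (i) the bags cover all of {0, 1, 2, 3, 4, 5, 6}; (ii) for each edge, some bag contains both endpoints; (iii) the bags containing any fixed vertex form a subtree. All hold, so the decomposition is valid with width 3 − 1 = 2.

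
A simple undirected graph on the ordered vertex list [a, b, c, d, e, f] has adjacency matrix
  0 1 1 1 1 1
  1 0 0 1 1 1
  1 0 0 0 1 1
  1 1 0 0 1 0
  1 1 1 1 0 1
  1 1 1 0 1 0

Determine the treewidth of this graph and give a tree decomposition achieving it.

The largest bag has 4 vertices, giving width 3; this decomposition certifies tw(G) ≤ 3. For the lower bound, the 4 vertices {a, b, d, e} are pairwise adjacent, and any tree decomposition puts a clique entirely inside one bag — forcing width ≥ 3. Hence tw(G) = 3 exactly.

Treewidth 3.
Bags: B1 = {a, b, d, e}  B2 = {a, b, e, f}  B3 = {a, c, e, f}
Tree: B1–B2, B2–B3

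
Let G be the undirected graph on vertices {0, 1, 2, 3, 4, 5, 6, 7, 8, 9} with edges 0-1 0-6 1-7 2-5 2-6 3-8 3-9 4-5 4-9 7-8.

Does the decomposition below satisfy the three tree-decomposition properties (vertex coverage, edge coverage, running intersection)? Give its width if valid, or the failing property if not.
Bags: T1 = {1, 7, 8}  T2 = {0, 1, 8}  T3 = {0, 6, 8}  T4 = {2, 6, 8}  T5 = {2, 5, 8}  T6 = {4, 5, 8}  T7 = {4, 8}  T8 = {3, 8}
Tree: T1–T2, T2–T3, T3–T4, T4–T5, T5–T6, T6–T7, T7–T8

No — vertex 9 appears in no bag.

A tree decomposition must satisfy three properties: every vertex lies in some bag; for every edge, both endpoints lie together in some bag; and for every vertex, the bags containing it form a connected subtree. Here vertex 9 appears in no bag, so the decomposition is invalid.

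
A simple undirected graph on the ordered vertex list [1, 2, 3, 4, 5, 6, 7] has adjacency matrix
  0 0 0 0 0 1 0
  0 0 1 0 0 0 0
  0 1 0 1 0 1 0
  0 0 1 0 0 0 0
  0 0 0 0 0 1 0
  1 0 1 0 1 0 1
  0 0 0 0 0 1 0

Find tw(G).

1

A width-1 tree decomposition is:
Bags: B1 = {3, 6}  B2 = {6, 7}  B3 = {2, 3}  B4 = {3, 4}  B5 = {5, 6}  B6 = {1, 6}
Tree: B1–B2, B1–B3, B3–B4, B2–B5, B5–B6
The largest bag has 2 vertices, giving width 1; this decomposition certifies tw(G) ≤ 1. G has an edge, so its treewidth is at least 1. The upper and lower bounds meet at 1, so that is the treewidth.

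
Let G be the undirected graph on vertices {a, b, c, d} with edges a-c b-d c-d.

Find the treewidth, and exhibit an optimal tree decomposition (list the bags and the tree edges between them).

Each bag holds 2 vertices, so the decomposition has width 1, which upper-bounds the treewidth. Any graph with an edge has treewidth ≥ 1, and G has the edge b–d. Combining the bounds, tw(G) = 1.

Treewidth 1.
Bags: B1 = {b, d}  B2 = {c, d}  B3 = {a, c}
Tree: B1–B2, B2–B3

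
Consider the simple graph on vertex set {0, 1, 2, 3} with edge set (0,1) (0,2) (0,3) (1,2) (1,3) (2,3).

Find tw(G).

3

A width-3 tree decomposition is:
Bags: B1 = {0, 1, 2, 3}
Tree: (single bag)
With just one bag of size 4, the width is 4 − 1 = 3, so tw(G) ≤ 3. On the other hand G contains the 4-clique {0, 1, 2, 3}. A clique must lie in a single bag of any decomposition, so no decomposition can have width below 3. Hence tw(G) = 3 exactly.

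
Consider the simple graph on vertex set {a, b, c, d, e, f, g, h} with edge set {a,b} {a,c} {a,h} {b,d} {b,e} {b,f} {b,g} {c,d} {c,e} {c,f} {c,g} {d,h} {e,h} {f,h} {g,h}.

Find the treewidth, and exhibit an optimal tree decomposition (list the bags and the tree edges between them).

Each bag holds 4 vertices, so the decomposition has width 3, which upper-bounds the treewidth. For the lower bound: the 4 vertex sets {c,g}, {f,h}, {b}, {d} are disjoint, each induces a connected subgraph, and every pair is joined by at least one edge of G. Contracting each set to a single vertex therefore yields K_{4} as a minor, and since treewidth is minor-monotone, tw(G) ≥ tw(K_{4}) = 3. The upper and lower bounds meet at 3, so that is the treewidth.

Treewidth 3.
Bags: B1 = {b, c, g, h}  B2 = {b, c, f, h}  B3 = {b, c, d, h}  B4 = {b, c, e, h}  B5 = {a, b, c, h}
Tree: B1–B2, B2–B3, B3–B4, B4–B5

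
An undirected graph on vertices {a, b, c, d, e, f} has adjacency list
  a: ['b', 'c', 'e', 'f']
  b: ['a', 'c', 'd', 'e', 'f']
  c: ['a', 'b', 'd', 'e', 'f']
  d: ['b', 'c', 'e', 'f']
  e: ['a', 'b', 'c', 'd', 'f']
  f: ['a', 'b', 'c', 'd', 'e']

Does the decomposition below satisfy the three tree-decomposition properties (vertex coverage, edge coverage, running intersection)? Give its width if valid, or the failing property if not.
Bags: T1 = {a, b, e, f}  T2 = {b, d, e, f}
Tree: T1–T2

A tree decomposition must satisfy three properties: every vertex lies in some bag; for every edge, both endpoints lie together in some bag; and for every vertex, the bags containing it form a connected subtree. Here vertex c appears in no bag, so the decomposition is invalid.

No — vertex c appears in no bag.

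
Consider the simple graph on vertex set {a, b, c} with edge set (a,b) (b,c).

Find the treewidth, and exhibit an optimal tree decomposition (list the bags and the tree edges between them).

Treewidth 1.
One optimal decomposition is:
Bags: B1 = {a, b}  B2 = {b, c}
Tree: B1–B2

Each bag holds 2 vertices, so the decomposition has width 1, which upper-bounds the treewidth. Since G has at least one edge (e.g. a–b), it is not an edgeless graph, so tw(G) ≥ 1. Therefore the treewidth is 1.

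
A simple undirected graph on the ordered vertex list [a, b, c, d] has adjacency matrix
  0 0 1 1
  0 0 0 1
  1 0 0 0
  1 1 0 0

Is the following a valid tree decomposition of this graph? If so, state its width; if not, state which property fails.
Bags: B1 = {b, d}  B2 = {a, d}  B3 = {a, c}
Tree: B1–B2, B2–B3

Yes; width 1.

Vertex coverage: the bags together contain {a, b, c, d}, the full vertex set. Edge coverage: each edge of G has both endpoints in at least one bag. Running intersection: for every vertex, the bags containing it form a connected subtree. All three properties hold, so this is a valid tree decomposition of width max|bag| − 1 = 1, and hence tw(G) ≤ 1.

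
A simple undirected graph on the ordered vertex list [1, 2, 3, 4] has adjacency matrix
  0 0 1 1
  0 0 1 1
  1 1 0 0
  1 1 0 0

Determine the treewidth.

A width-2 tree decomposition is:
Bags: B1 = {1, 2, 4}  B2 = {1, 2, 3}
Tree: B1–B2
The largest bag has 3 vertices, giving width 2; this decomposition certifies tw(G) ≤ 2. Since 2–4–1–3–2 is a cycle in G, G is not acyclic. Forests are exactly the graphs of treewidth ≤ 1, so tw(G) ≥ 2. Hence tw(G) = 2 exactly.

2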